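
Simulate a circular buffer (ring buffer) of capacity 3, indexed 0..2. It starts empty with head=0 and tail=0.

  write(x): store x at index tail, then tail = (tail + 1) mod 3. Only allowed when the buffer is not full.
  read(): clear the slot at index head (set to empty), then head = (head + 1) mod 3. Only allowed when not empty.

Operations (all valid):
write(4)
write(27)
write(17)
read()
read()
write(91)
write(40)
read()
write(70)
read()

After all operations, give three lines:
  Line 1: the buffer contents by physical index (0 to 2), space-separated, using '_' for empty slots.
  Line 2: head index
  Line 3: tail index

Answer: _ 40 70
1
0

Derivation:
write(4): buf=[4 _ _], head=0, tail=1, size=1
write(27): buf=[4 27 _], head=0, tail=2, size=2
write(17): buf=[4 27 17], head=0, tail=0, size=3
read(): buf=[_ 27 17], head=1, tail=0, size=2
read(): buf=[_ _ 17], head=2, tail=0, size=1
write(91): buf=[91 _ 17], head=2, tail=1, size=2
write(40): buf=[91 40 17], head=2, tail=2, size=3
read(): buf=[91 40 _], head=0, tail=2, size=2
write(70): buf=[91 40 70], head=0, tail=0, size=3
read(): buf=[_ 40 70], head=1, tail=0, size=2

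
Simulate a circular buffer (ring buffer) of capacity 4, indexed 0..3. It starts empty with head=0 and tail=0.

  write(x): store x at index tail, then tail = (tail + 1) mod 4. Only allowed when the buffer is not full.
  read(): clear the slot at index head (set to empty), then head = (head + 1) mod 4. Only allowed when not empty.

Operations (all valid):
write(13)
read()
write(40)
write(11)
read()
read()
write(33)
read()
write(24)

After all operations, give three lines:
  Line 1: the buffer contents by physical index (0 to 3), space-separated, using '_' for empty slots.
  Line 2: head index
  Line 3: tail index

Answer: 24 _ _ _
0
1

Derivation:
write(13): buf=[13 _ _ _], head=0, tail=1, size=1
read(): buf=[_ _ _ _], head=1, tail=1, size=0
write(40): buf=[_ 40 _ _], head=1, tail=2, size=1
write(11): buf=[_ 40 11 _], head=1, tail=3, size=2
read(): buf=[_ _ 11 _], head=2, tail=3, size=1
read(): buf=[_ _ _ _], head=3, tail=3, size=0
write(33): buf=[_ _ _ 33], head=3, tail=0, size=1
read(): buf=[_ _ _ _], head=0, tail=0, size=0
write(24): buf=[24 _ _ _], head=0, tail=1, size=1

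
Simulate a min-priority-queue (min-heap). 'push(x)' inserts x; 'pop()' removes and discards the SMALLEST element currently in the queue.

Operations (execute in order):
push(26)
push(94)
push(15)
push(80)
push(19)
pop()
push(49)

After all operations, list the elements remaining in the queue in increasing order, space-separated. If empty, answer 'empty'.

push(26): heap contents = [26]
push(94): heap contents = [26, 94]
push(15): heap contents = [15, 26, 94]
push(80): heap contents = [15, 26, 80, 94]
push(19): heap contents = [15, 19, 26, 80, 94]
pop() → 15: heap contents = [19, 26, 80, 94]
push(49): heap contents = [19, 26, 49, 80, 94]

Answer: 19 26 49 80 94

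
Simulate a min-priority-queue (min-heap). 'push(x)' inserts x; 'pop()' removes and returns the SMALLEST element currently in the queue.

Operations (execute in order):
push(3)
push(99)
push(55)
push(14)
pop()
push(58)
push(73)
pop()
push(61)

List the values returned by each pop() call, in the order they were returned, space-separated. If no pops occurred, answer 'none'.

push(3): heap contents = [3]
push(99): heap contents = [3, 99]
push(55): heap contents = [3, 55, 99]
push(14): heap contents = [3, 14, 55, 99]
pop() → 3: heap contents = [14, 55, 99]
push(58): heap contents = [14, 55, 58, 99]
push(73): heap contents = [14, 55, 58, 73, 99]
pop() → 14: heap contents = [55, 58, 73, 99]
push(61): heap contents = [55, 58, 61, 73, 99]

Answer: 3 14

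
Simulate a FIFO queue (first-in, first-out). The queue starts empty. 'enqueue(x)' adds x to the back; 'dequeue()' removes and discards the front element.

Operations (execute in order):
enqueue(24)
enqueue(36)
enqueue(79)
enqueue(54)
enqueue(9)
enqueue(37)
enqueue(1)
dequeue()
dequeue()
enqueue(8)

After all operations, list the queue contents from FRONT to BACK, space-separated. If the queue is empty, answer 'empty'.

enqueue(24): [24]
enqueue(36): [24, 36]
enqueue(79): [24, 36, 79]
enqueue(54): [24, 36, 79, 54]
enqueue(9): [24, 36, 79, 54, 9]
enqueue(37): [24, 36, 79, 54, 9, 37]
enqueue(1): [24, 36, 79, 54, 9, 37, 1]
dequeue(): [36, 79, 54, 9, 37, 1]
dequeue(): [79, 54, 9, 37, 1]
enqueue(8): [79, 54, 9, 37, 1, 8]

Answer: 79 54 9 37 1 8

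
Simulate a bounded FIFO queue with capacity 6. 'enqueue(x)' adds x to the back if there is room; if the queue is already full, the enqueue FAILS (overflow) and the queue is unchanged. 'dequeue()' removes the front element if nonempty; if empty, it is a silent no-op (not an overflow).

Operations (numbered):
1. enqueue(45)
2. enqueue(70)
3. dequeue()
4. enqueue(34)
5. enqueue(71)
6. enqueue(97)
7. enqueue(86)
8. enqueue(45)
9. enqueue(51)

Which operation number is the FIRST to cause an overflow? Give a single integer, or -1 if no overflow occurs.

Answer: 9

Derivation:
1. enqueue(45): size=1
2. enqueue(70): size=2
3. dequeue(): size=1
4. enqueue(34): size=2
5. enqueue(71): size=3
6. enqueue(97): size=4
7. enqueue(86): size=5
8. enqueue(45): size=6
9. enqueue(51): size=6=cap → OVERFLOW (fail)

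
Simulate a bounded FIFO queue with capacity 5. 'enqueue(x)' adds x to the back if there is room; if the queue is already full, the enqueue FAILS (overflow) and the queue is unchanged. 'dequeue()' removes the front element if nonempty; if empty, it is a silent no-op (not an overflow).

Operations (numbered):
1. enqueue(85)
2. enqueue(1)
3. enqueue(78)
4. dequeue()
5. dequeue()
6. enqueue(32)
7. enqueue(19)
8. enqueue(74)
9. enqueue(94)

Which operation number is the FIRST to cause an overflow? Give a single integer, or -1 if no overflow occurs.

1. enqueue(85): size=1
2. enqueue(1): size=2
3. enqueue(78): size=3
4. dequeue(): size=2
5. dequeue(): size=1
6. enqueue(32): size=2
7. enqueue(19): size=3
8. enqueue(74): size=4
9. enqueue(94): size=5

Answer: -1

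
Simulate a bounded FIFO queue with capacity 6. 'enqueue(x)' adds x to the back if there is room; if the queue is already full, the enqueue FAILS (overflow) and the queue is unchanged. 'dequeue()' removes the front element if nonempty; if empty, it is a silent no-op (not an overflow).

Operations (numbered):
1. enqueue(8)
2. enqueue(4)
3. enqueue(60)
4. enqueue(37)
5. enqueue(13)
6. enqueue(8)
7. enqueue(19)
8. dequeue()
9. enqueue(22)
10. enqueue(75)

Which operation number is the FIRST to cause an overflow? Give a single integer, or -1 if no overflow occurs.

1. enqueue(8): size=1
2. enqueue(4): size=2
3. enqueue(60): size=3
4. enqueue(37): size=4
5. enqueue(13): size=5
6. enqueue(8): size=6
7. enqueue(19): size=6=cap → OVERFLOW (fail)
8. dequeue(): size=5
9. enqueue(22): size=6
10. enqueue(75): size=6=cap → OVERFLOW (fail)

Answer: 7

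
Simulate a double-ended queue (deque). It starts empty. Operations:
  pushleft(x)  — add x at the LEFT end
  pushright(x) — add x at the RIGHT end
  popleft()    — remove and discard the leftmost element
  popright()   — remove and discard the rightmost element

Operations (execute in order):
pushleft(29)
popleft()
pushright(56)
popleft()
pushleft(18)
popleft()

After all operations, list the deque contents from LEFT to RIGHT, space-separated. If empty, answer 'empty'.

pushleft(29): [29]
popleft(): []
pushright(56): [56]
popleft(): []
pushleft(18): [18]
popleft(): []

Answer: empty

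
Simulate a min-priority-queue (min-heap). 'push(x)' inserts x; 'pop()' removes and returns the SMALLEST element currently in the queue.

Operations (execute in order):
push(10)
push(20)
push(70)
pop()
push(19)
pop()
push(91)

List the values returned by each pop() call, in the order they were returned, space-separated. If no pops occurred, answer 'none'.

Answer: 10 19

Derivation:
push(10): heap contents = [10]
push(20): heap contents = [10, 20]
push(70): heap contents = [10, 20, 70]
pop() → 10: heap contents = [20, 70]
push(19): heap contents = [19, 20, 70]
pop() → 19: heap contents = [20, 70]
push(91): heap contents = [20, 70, 91]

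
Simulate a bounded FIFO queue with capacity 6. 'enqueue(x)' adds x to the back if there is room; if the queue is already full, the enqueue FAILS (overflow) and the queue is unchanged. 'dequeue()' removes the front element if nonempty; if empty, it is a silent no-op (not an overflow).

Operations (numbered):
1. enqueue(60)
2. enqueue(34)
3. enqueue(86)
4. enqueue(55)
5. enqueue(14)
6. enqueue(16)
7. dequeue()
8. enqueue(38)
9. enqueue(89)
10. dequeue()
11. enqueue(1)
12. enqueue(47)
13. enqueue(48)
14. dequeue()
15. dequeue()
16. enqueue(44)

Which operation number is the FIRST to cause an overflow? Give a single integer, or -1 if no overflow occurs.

Answer: 9

Derivation:
1. enqueue(60): size=1
2. enqueue(34): size=2
3. enqueue(86): size=3
4. enqueue(55): size=4
5. enqueue(14): size=5
6. enqueue(16): size=6
7. dequeue(): size=5
8. enqueue(38): size=6
9. enqueue(89): size=6=cap → OVERFLOW (fail)
10. dequeue(): size=5
11. enqueue(1): size=6
12. enqueue(47): size=6=cap → OVERFLOW (fail)
13. enqueue(48): size=6=cap → OVERFLOW (fail)
14. dequeue(): size=5
15. dequeue(): size=4
16. enqueue(44): size=5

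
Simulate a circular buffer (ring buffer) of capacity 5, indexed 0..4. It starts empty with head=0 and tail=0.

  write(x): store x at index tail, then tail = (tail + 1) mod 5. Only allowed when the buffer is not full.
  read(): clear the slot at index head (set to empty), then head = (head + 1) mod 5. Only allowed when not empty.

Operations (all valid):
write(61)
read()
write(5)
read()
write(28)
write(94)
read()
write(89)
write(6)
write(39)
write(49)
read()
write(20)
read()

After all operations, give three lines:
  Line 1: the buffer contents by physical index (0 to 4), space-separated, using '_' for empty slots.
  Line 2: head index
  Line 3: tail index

Answer: 6 39 49 20 _
0
4

Derivation:
write(61): buf=[61 _ _ _ _], head=0, tail=1, size=1
read(): buf=[_ _ _ _ _], head=1, tail=1, size=0
write(5): buf=[_ 5 _ _ _], head=1, tail=2, size=1
read(): buf=[_ _ _ _ _], head=2, tail=2, size=0
write(28): buf=[_ _ 28 _ _], head=2, tail=3, size=1
write(94): buf=[_ _ 28 94 _], head=2, tail=4, size=2
read(): buf=[_ _ _ 94 _], head=3, tail=4, size=1
write(89): buf=[_ _ _ 94 89], head=3, tail=0, size=2
write(6): buf=[6 _ _ 94 89], head=3, tail=1, size=3
write(39): buf=[6 39 _ 94 89], head=3, tail=2, size=4
write(49): buf=[6 39 49 94 89], head=3, tail=3, size=5
read(): buf=[6 39 49 _ 89], head=4, tail=3, size=4
write(20): buf=[6 39 49 20 89], head=4, tail=4, size=5
read(): buf=[6 39 49 20 _], head=0, tail=4, size=4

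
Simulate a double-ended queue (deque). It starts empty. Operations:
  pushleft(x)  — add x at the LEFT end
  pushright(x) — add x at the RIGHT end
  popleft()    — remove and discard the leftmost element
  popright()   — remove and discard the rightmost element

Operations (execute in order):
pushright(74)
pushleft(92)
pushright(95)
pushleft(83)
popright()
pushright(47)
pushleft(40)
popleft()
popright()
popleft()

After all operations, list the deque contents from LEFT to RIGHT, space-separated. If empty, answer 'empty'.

Answer: 92 74

Derivation:
pushright(74): [74]
pushleft(92): [92, 74]
pushright(95): [92, 74, 95]
pushleft(83): [83, 92, 74, 95]
popright(): [83, 92, 74]
pushright(47): [83, 92, 74, 47]
pushleft(40): [40, 83, 92, 74, 47]
popleft(): [83, 92, 74, 47]
popright(): [83, 92, 74]
popleft(): [92, 74]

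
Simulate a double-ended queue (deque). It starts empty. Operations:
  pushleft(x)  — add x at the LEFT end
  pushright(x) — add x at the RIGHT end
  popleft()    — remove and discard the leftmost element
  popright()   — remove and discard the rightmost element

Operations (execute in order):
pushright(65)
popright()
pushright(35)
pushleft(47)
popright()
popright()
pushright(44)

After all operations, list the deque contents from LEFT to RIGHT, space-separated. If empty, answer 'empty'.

pushright(65): [65]
popright(): []
pushright(35): [35]
pushleft(47): [47, 35]
popright(): [47]
popright(): []
pushright(44): [44]

Answer: 44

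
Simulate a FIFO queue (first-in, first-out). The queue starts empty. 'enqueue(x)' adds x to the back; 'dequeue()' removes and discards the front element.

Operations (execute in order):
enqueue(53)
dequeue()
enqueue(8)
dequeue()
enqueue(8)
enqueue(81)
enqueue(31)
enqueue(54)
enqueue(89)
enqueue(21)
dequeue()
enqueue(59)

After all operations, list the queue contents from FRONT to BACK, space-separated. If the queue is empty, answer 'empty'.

enqueue(53): [53]
dequeue(): []
enqueue(8): [8]
dequeue(): []
enqueue(8): [8]
enqueue(81): [8, 81]
enqueue(31): [8, 81, 31]
enqueue(54): [8, 81, 31, 54]
enqueue(89): [8, 81, 31, 54, 89]
enqueue(21): [8, 81, 31, 54, 89, 21]
dequeue(): [81, 31, 54, 89, 21]
enqueue(59): [81, 31, 54, 89, 21, 59]

Answer: 81 31 54 89 21 59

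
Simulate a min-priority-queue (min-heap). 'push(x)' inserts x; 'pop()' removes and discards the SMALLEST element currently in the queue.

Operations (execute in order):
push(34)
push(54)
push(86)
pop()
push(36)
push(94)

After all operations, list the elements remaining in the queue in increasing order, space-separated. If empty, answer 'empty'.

Answer: 36 54 86 94

Derivation:
push(34): heap contents = [34]
push(54): heap contents = [34, 54]
push(86): heap contents = [34, 54, 86]
pop() → 34: heap contents = [54, 86]
push(36): heap contents = [36, 54, 86]
push(94): heap contents = [36, 54, 86, 94]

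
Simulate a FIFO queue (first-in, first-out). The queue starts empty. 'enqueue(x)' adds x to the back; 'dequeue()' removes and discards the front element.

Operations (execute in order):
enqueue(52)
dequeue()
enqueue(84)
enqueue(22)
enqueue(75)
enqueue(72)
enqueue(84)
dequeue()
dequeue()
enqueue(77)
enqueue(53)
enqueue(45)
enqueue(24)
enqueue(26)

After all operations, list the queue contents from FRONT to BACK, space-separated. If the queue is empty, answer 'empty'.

enqueue(52): [52]
dequeue(): []
enqueue(84): [84]
enqueue(22): [84, 22]
enqueue(75): [84, 22, 75]
enqueue(72): [84, 22, 75, 72]
enqueue(84): [84, 22, 75, 72, 84]
dequeue(): [22, 75, 72, 84]
dequeue(): [75, 72, 84]
enqueue(77): [75, 72, 84, 77]
enqueue(53): [75, 72, 84, 77, 53]
enqueue(45): [75, 72, 84, 77, 53, 45]
enqueue(24): [75, 72, 84, 77, 53, 45, 24]
enqueue(26): [75, 72, 84, 77, 53, 45, 24, 26]

Answer: 75 72 84 77 53 45 24 26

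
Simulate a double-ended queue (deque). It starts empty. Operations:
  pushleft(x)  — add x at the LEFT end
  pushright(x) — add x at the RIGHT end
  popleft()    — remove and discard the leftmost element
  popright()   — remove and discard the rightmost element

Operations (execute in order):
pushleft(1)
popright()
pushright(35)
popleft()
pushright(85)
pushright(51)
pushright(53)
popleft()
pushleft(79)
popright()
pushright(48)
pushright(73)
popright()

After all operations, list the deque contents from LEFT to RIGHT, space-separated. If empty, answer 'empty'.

Answer: 79 51 48

Derivation:
pushleft(1): [1]
popright(): []
pushright(35): [35]
popleft(): []
pushright(85): [85]
pushright(51): [85, 51]
pushright(53): [85, 51, 53]
popleft(): [51, 53]
pushleft(79): [79, 51, 53]
popright(): [79, 51]
pushright(48): [79, 51, 48]
pushright(73): [79, 51, 48, 73]
popright(): [79, 51, 48]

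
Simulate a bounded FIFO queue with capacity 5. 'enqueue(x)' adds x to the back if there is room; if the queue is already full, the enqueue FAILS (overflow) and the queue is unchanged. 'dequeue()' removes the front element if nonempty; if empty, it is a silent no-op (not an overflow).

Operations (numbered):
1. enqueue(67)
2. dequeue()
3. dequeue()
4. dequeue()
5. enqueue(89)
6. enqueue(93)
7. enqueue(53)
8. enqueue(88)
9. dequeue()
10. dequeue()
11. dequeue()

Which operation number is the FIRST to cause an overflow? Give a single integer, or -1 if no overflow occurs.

1. enqueue(67): size=1
2. dequeue(): size=0
3. dequeue(): empty, no-op, size=0
4. dequeue(): empty, no-op, size=0
5. enqueue(89): size=1
6. enqueue(93): size=2
7. enqueue(53): size=3
8. enqueue(88): size=4
9. dequeue(): size=3
10. dequeue(): size=2
11. dequeue(): size=1

Answer: -1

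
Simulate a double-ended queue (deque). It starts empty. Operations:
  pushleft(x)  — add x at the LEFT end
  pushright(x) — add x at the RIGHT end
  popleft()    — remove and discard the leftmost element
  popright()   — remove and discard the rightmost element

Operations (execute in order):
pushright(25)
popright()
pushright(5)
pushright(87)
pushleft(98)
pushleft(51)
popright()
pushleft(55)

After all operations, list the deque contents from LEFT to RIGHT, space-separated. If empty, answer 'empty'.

Answer: 55 51 98 5

Derivation:
pushright(25): [25]
popright(): []
pushright(5): [5]
pushright(87): [5, 87]
pushleft(98): [98, 5, 87]
pushleft(51): [51, 98, 5, 87]
popright(): [51, 98, 5]
pushleft(55): [55, 51, 98, 5]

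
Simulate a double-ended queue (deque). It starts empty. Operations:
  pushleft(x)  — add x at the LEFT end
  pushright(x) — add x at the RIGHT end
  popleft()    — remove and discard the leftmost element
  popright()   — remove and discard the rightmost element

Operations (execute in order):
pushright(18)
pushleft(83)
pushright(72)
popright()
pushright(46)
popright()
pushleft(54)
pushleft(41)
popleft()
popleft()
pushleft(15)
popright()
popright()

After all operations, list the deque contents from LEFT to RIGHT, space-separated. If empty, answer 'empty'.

Answer: 15

Derivation:
pushright(18): [18]
pushleft(83): [83, 18]
pushright(72): [83, 18, 72]
popright(): [83, 18]
pushright(46): [83, 18, 46]
popright(): [83, 18]
pushleft(54): [54, 83, 18]
pushleft(41): [41, 54, 83, 18]
popleft(): [54, 83, 18]
popleft(): [83, 18]
pushleft(15): [15, 83, 18]
popright(): [15, 83]
popright(): [15]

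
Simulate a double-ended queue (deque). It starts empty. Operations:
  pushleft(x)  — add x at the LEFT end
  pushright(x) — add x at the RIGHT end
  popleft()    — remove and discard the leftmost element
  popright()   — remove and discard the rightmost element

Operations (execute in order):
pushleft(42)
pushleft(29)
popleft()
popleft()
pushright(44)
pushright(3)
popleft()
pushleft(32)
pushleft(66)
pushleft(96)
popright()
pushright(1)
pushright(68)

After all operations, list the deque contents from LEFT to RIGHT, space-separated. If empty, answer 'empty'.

pushleft(42): [42]
pushleft(29): [29, 42]
popleft(): [42]
popleft(): []
pushright(44): [44]
pushright(3): [44, 3]
popleft(): [3]
pushleft(32): [32, 3]
pushleft(66): [66, 32, 3]
pushleft(96): [96, 66, 32, 3]
popright(): [96, 66, 32]
pushright(1): [96, 66, 32, 1]
pushright(68): [96, 66, 32, 1, 68]

Answer: 96 66 32 1 68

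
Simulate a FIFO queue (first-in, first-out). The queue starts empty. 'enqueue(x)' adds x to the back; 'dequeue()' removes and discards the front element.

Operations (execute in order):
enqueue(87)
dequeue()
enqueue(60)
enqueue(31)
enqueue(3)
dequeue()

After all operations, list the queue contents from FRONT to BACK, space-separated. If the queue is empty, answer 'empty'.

enqueue(87): [87]
dequeue(): []
enqueue(60): [60]
enqueue(31): [60, 31]
enqueue(3): [60, 31, 3]
dequeue(): [31, 3]

Answer: 31 3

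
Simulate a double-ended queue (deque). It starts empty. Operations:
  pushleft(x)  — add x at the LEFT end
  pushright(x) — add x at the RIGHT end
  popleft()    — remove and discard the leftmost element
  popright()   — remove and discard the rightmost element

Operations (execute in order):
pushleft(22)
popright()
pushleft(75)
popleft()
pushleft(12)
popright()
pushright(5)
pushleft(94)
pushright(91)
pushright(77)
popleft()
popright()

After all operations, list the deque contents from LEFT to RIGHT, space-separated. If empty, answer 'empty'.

pushleft(22): [22]
popright(): []
pushleft(75): [75]
popleft(): []
pushleft(12): [12]
popright(): []
pushright(5): [5]
pushleft(94): [94, 5]
pushright(91): [94, 5, 91]
pushright(77): [94, 5, 91, 77]
popleft(): [5, 91, 77]
popright(): [5, 91]

Answer: 5 91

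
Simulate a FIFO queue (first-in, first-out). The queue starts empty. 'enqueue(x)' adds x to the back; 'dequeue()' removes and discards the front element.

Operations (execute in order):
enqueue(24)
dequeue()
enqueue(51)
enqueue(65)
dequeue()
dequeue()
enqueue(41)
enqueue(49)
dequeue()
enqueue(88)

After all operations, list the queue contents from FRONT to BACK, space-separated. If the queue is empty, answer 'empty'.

enqueue(24): [24]
dequeue(): []
enqueue(51): [51]
enqueue(65): [51, 65]
dequeue(): [65]
dequeue(): []
enqueue(41): [41]
enqueue(49): [41, 49]
dequeue(): [49]
enqueue(88): [49, 88]

Answer: 49 88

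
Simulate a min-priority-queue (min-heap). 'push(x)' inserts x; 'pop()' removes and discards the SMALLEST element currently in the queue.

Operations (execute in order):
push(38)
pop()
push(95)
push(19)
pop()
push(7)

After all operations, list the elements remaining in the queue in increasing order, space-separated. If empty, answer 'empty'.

Answer: 7 95

Derivation:
push(38): heap contents = [38]
pop() → 38: heap contents = []
push(95): heap contents = [95]
push(19): heap contents = [19, 95]
pop() → 19: heap contents = [95]
push(7): heap contents = [7, 95]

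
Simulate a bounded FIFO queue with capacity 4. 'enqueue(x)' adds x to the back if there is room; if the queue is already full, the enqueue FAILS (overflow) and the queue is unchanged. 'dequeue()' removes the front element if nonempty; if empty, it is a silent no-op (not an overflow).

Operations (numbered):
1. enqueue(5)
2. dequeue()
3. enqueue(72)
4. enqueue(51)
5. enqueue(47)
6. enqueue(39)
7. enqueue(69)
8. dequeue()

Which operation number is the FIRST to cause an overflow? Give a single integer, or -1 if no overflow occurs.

1. enqueue(5): size=1
2. dequeue(): size=0
3. enqueue(72): size=1
4. enqueue(51): size=2
5. enqueue(47): size=3
6. enqueue(39): size=4
7. enqueue(69): size=4=cap → OVERFLOW (fail)
8. dequeue(): size=3

Answer: 7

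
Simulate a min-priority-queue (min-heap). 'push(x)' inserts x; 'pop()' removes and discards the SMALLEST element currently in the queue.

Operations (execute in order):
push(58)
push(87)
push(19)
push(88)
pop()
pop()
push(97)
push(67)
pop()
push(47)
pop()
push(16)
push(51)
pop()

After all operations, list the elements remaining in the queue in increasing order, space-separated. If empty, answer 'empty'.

Answer: 51 87 88 97

Derivation:
push(58): heap contents = [58]
push(87): heap contents = [58, 87]
push(19): heap contents = [19, 58, 87]
push(88): heap contents = [19, 58, 87, 88]
pop() → 19: heap contents = [58, 87, 88]
pop() → 58: heap contents = [87, 88]
push(97): heap contents = [87, 88, 97]
push(67): heap contents = [67, 87, 88, 97]
pop() → 67: heap contents = [87, 88, 97]
push(47): heap contents = [47, 87, 88, 97]
pop() → 47: heap contents = [87, 88, 97]
push(16): heap contents = [16, 87, 88, 97]
push(51): heap contents = [16, 51, 87, 88, 97]
pop() → 16: heap contents = [51, 87, 88, 97]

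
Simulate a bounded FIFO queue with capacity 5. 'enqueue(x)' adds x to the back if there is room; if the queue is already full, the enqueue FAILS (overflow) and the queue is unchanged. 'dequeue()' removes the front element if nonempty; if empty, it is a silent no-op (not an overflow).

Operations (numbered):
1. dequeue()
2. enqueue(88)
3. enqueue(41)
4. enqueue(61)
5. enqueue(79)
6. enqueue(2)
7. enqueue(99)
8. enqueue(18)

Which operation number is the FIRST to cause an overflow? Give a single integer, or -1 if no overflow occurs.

1. dequeue(): empty, no-op, size=0
2. enqueue(88): size=1
3. enqueue(41): size=2
4. enqueue(61): size=3
5. enqueue(79): size=4
6. enqueue(2): size=5
7. enqueue(99): size=5=cap → OVERFLOW (fail)
8. enqueue(18): size=5=cap → OVERFLOW (fail)

Answer: 7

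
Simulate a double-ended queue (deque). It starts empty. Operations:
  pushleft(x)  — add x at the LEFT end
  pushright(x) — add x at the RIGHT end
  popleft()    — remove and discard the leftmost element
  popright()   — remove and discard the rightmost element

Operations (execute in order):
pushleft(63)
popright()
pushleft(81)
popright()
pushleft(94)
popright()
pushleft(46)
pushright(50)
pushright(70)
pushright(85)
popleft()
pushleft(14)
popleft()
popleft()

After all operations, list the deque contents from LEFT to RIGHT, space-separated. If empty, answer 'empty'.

Answer: 70 85

Derivation:
pushleft(63): [63]
popright(): []
pushleft(81): [81]
popright(): []
pushleft(94): [94]
popright(): []
pushleft(46): [46]
pushright(50): [46, 50]
pushright(70): [46, 50, 70]
pushright(85): [46, 50, 70, 85]
popleft(): [50, 70, 85]
pushleft(14): [14, 50, 70, 85]
popleft(): [50, 70, 85]
popleft(): [70, 85]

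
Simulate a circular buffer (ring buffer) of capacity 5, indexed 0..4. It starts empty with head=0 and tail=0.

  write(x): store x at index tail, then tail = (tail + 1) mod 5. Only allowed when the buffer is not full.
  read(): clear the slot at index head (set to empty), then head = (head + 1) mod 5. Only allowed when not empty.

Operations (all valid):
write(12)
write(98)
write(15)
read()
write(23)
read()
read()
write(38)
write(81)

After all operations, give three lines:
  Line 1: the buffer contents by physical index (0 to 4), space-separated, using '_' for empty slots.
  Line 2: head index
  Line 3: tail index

Answer: 81 _ _ 23 38
3
1

Derivation:
write(12): buf=[12 _ _ _ _], head=0, tail=1, size=1
write(98): buf=[12 98 _ _ _], head=0, tail=2, size=2
write(15): buf=[12 98 15 _ _], head=0, tail=3, size=3
read(): buf=[_ 98 15 _ _], head=1, tail=3, size=2
write(23): buf=[_ 98 15 23 _], head=1, tail=4, size=3
read(): buf=[_ _ 15 23 _], head=2, tail=4, size=2
read(): buf=[_ _ _ 23 _], head=3, tail=4, size=1
write(38): buf=[_ _ _ 23 38], head=3, tail=0, size=2
write(81): buf=[81 _ _ 23 38], head=3, tail=1, size=3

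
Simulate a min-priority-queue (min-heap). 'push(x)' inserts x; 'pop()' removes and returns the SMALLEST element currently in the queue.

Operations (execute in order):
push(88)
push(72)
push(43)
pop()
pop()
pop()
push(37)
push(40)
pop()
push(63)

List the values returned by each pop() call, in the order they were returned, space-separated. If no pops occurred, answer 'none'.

Answer: 43 72 88 37

Derivation:
push(88): heap contents = [88]
push(72): heap contents = [72, 88]
push(43): heap contents = [43, 72, 88]
pop() → 43: heap contents = [72, 88]
pop() → 72: heap contents = [88]
pop() → 88: heap contents = []
push(37): heap contents = [37]
push(40): heap contents = [37, 40]
pop() → 37: heap contents = [40]
push(63): heap contents = [40, 63]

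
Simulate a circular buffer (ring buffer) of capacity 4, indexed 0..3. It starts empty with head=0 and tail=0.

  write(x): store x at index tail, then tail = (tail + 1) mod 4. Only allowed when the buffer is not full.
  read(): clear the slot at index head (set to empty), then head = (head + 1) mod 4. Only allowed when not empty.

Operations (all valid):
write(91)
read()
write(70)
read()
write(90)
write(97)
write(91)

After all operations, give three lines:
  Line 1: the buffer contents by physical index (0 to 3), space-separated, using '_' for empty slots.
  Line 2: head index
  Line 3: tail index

Answer: 91 _ 90 97
2
1

Derivation:
write(91): buf=[91 _ _ _], head=0, tail=1, size=1
read(): buf=[_ _ _ _], head=1, tail=1, size=0
write(70): buf=[_ 70 _ _], head=1, tail=2, size=1
read(): buf=[_ _ _ _], head=2, tail=2, size=0
write(90): buf=[_ _ 90 _], head=2, tail=3, size=1
write(97): buf=[_ _ 90 97], head=2, tail=0, size=2
write(91): buf=[91 _ 90 97], head=2, tail=1, size=3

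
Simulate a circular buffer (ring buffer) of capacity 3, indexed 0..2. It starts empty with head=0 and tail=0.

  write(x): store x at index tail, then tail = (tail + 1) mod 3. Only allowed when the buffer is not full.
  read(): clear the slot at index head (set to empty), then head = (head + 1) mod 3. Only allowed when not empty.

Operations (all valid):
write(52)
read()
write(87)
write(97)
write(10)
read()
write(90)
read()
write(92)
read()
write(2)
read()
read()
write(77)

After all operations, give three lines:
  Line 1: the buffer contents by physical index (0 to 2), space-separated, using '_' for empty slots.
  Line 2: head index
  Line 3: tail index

write(52): buf=[52 _ _], head=0, tail=1, size=1
read(): buf=[_ _ _], head=1, tail=1, size=0
write(87): buf=[_ 87 _], head=1, tail=2, size=1
write(97): buf=[_ 87 97], head=1, tail=0, size=2
write(10): buf=[10 87 97], head=1, tail=1, size=3
read(): buf=[10 _ 97], head=2, tail=1, size=2
write(90): buf=[10 90 97], head=2, tail=2, size=3
read(): buf=[10 90 _], head=0, tail=2, size=2
write(92): buf=[10 90 92], head=0, tail=0, size=3
read(): buf=[_ 90 92], head=1, tail=0, size=2
write(2): buf=[2 90 92], head=1, tail=1, size=3
read(): buf=[2 _ 92], head=2, tail=1, size=2
read(): buf=[2 _ _], head=0, tail=1, size=1
write(77): buf=[2 77 _], head=0, tail=2, size=2

Answer: 2 77 _
0
2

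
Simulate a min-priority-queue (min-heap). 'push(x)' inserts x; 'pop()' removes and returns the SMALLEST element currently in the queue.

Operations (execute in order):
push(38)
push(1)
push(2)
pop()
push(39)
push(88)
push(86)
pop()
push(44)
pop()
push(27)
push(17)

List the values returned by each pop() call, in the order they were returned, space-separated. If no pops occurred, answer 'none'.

push(38): heap contents = [38]
push(1): heap contents = [1, 38]
push(2): heap contents = [1, 2, 38]
pop() → 1: heap contents = [2, 38]
push(39): heap contents = [2, 38, 39]
push(88): heap contents = [2, 38, 39, 88]
push(86): heap contents = [2, 38, 39, 86, 88]
pop() → 2: heap contents = [38, 39, 86, 88]
push(44): heap contents = [38, 39, 44, 86, 88]
pop() → 38: heap contents = [39, 44, 86, 88]
push(27): heap contents = [27, 39, 44, 86, 88]
push(17): heap contents = [17, 27, 39, 44, 86, 88]

Answer: 1 2 38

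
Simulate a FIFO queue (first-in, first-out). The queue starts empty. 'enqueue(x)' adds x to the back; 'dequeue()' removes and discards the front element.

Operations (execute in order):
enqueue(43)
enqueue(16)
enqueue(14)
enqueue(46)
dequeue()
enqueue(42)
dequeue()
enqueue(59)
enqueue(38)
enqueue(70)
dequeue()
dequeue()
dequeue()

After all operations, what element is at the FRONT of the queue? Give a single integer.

enqueue(43): queue = [43]
enqueue(16): queue = [43, 16]
enqueue(14): queue = [43, 16, 14]
enqueue(46): queue = [43, 16, 14, 46]
dequeue(): queue = [16, 14, 46]
enqueue(42): queue = [16, 14, 46, 42]
dequeue(): queue = [14, 46, 42]
enqueue(59): queue = [14, 46, 42, 59]
enqueue(38): queue = [14, 46, 42, 59, 38]
enqueue(70): queue = [14, 46, 42, 59, 38, 70]
dequeue(): queue = [46, 42, 59, 38, 70]
dequeue(): queue = [42, 59, 38, 70]
dequeue(): queue = [59, 38, 70]

Answer: 59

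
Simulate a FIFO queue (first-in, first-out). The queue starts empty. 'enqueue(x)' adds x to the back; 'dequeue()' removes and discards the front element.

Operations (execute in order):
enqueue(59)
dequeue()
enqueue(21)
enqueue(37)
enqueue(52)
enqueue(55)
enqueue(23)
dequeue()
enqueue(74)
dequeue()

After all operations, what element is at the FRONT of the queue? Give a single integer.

Answer: 52

Derivation:
enqueue(59): queue = [59]
dequeue(): queue = []
enqueue(21): queue = [21]
enqueue(37): queue = [21, 37]
enqueue(52): queue = [21, 37, 52]
enqueue(55): queue = [21, 37, 52, 55]
enqueue(23): queue = [21, 37, 52, 55, 23]
dequeue(): queue = [37, 52, 55, 23]
enqueue(74): queue = [37, 52, 55, 23, 74]
dequeue(): queue = [52, 55, 23, 74]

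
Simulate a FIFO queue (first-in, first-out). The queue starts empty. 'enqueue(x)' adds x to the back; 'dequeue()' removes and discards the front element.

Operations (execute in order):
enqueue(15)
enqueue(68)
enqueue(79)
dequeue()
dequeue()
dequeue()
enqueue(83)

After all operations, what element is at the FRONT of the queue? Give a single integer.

enqueue(15): queue = [15]
enqueue(68): queue = [15, 68]
enqueue(79): queue = [15, 68, 79]
dequeue(): queue = [68, 79]
dequeue(): queue = [79]
dequeue(): queue = []
enqueue(83): queue = [83]

Answer: 83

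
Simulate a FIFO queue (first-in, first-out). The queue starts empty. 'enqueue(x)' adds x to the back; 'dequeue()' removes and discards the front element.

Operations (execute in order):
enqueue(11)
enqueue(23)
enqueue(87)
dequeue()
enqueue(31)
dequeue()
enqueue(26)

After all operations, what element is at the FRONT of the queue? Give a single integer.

enqueue(11): queue = [11]
enqueue(23): queue = [11, 23]
enqueue(87): queue = [11, 23, 87]
dequeue(): queue = [23, 87]
enqueue(31): queue = [23, 87, 31]
dequeue(): queue = [87, 31]
enqueue(26): queue = [87, 31, 26]

Answer: 87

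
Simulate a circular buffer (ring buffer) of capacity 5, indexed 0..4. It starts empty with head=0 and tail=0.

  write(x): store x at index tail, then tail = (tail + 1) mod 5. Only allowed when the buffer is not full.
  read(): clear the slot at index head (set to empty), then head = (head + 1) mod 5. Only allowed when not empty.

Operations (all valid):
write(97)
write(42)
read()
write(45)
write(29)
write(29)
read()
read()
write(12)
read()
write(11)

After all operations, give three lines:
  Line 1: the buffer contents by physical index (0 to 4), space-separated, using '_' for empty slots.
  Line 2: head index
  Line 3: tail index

write(97): buf=[97 _ _ _ _], head=0, tail=1, size=1
write(42): buf=[97 42 _ _ _], head=0, tail=2, size=2
read(): buf=[_ 42 _ _ _], head=1, tail=2, size=1
write(45): buf=[_ 42 45 _ _], head=1, tail=3, size=2
write(29): buf=[_ 42 45 29 _], head=1, tail=4, size=3
write(29): buf=[_ 42 45 29 29], head=1, tail=0, size=4
read(): buf=[_ _ 45 29 29], head=2, tail=0, size=3
read(): buf=[_ _ _ 29 29], head=3, tail=0, size=2
write(12): buf=[12 _ _ 29 29], head=3, tail=1, size=3
read(): buf=[12 _ _ _ 29], head=4, tail=1, size=2
write(11): buf=[12 11 _ _ 29], head=4, tail=2, size=3

Answer: 12 11 _ _ 29
4
2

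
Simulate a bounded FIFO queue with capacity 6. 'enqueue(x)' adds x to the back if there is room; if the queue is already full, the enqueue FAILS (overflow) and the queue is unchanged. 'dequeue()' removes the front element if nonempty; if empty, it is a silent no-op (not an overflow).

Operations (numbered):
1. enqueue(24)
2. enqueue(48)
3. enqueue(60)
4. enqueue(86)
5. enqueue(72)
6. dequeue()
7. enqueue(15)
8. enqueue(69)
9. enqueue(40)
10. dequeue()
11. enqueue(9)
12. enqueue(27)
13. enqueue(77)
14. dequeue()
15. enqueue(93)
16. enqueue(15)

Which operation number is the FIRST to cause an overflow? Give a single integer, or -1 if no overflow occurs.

1. enqueue(24): size=1
2. enqueue(48): size=2
3. enqueue(60): size=3
4. enqueue(86): size=4
5. enqueue(72): size=5
6. dequeue(): size=4
7. enqueue(15): size=5
8. enqueue(69): size=6
9. enqueue(40): size=6=cap → OVERFLOW (fail)
10. dequeue(): size=5
11. enqueue(9): size=6
12. enqueue(27): size=6=cap → OVERFLOW (fail)
13. enqueue(77): size=6=cap → OVERFLOW (fail)
14. dequeue(): size=5
15. enqueue(93): size=6
16. enqueue(15): size=6=cap → OVERFLOW (fail)

Answer: 9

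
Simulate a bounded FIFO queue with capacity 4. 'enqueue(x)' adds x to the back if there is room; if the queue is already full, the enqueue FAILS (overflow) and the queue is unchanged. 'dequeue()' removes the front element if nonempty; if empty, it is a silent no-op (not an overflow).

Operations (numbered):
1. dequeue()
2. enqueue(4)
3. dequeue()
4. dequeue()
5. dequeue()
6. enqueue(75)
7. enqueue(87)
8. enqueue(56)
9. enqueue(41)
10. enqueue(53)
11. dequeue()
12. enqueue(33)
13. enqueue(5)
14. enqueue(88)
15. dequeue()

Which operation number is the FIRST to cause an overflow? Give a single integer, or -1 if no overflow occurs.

1. dequeue(): empty, no-op, size=0
2. enqueue(4): size=1
3. dequeue(): size=0
4. dequeue(): empty, no-op, size=0
5. dequeue(): empty, no-op, size=0
6. enqueue(75): size=1
7. enqueue(87): size=2
8. enqueue(56): size=3
9. enqueue(41): size=4
10. enqueue(53): size=4=cap → OVERFLOW (fail)
11. dequeue(): size=3
12. enqueue(33): size=4
13. enqueue(5): size=4=cap → OVERFLOW (fail)
14. enqueue(88): size=4=cap → OVERFLOW (fail)
15. dequeue(): size=3

Answer: 10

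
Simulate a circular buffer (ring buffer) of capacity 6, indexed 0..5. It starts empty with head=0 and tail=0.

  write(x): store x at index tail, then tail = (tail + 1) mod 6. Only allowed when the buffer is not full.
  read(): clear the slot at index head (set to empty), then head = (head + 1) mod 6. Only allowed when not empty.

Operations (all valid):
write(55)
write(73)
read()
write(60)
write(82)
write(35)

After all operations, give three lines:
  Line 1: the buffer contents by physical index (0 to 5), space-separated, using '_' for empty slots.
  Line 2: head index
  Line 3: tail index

write(55): buf=[55 _ _ _ _ _], head=0, tail=1, size=1
write(73): buf=[55 73 _ _ _ _], head=0, tail=2, size=2
read(): buf=[_ 73 _ _ _ _], head=1, tail=2, size=1
write(60): buf=[_ 73 60 _ _ _], head=1, tail=3, size=2
write(82): buf=[_ 73 60 82 _ _], head=1, tail=4, size=3
write(35): buf=[_ 73 60 82 35 _], head=1, tail=5, size=4

Answer: _ 73 60 82 35 _
1
5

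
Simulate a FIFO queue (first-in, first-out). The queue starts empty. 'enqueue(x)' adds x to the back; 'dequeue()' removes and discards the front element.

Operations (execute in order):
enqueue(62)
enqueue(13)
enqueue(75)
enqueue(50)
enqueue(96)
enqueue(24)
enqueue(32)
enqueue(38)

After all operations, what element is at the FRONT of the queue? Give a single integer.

enqueue(62): queue = [62]
enqueue(13): queue = [62, 13]
enqueue(75): queue = [62, 13, 75]
enqueue(50): queue = [62, 13, 75, 50]
enqueue(96): queue = [62, 13, 75, 50, 96]
enqueue(24): queue = [62, 13, 75, 50, 96, 24]
enqueue(32): queue = [62, 13, 75, 50, 96, 24, 32]
enqueue(38): queue = [62, 13, 75, 50, 96, 24, 32, 38]

Answer: 62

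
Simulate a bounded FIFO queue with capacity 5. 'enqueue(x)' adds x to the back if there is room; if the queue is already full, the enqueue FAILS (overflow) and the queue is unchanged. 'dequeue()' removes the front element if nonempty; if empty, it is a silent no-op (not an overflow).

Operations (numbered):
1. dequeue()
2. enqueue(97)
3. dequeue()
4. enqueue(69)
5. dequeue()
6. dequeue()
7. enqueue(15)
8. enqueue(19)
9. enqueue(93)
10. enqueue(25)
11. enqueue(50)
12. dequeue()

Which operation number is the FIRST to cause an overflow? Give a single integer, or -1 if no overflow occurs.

1. dequeue(): empty, no-op, size=0
2. enqueue(97): size=1
3. dequeue(): size=0
4. enqueue(69): size=1
5. dequeue(): size=0
6. dequeue(): empty, no-op, size=0
7. enqueue(15): size=1
8. enqueue(19): size=2
9. enqueue(93): size=3
10. enqueue(25): size=4
11. enqueue(50): size=5
12. dequeue(): size=4

Answer: -1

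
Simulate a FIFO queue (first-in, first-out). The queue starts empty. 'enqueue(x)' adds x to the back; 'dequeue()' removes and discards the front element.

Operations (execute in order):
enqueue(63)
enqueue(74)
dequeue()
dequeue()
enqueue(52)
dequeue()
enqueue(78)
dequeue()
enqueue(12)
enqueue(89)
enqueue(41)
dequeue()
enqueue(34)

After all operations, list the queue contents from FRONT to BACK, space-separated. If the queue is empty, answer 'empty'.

enqueue(63): [63]
enqueue(74): [63, 74]
dequeue(): [74]
dequeue(): []
enqueue(52): [52]
dequeue(): []
enqueue(78): [78]
dequeue(): []
enqueue(12): [12]
enqueue(89): [12, 89]
enqueue(41): [12, 89, 41]
dequeue(): [89, 41]
enqueue(34): [89, 41, 34]

Answer: 89 41 34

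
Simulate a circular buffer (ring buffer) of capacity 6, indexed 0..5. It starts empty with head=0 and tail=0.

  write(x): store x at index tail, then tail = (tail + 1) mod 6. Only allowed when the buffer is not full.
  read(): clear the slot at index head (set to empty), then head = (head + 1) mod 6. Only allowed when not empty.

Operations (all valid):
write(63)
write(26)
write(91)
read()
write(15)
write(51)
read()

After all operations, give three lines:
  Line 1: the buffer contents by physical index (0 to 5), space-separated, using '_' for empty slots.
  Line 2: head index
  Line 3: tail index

Answer: _ _ 91 15 51 _
2
5

Derivation:
write(63): buf=[63 _ _ _ _ _], head=0, tail=1, size=1
write(26): buf=[63 26 _ _ _ _], head=0, tail=2, size=2
write(91): buf=[63 26 91 _ _ _], head=0, tail=3, size=3
read(): buf=[_ 26 91 _ _ _], head=1, tail=3, size=2
write(15): buf=[_ 26 91 15 _ _], head=1, tail=4, size=3
write(51): buf=[_ 26 91 15 51 _], head=1, tail=5, size=4
read(): buf=[_ _ 91 15 51 _], head=2, tail=5, size=3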